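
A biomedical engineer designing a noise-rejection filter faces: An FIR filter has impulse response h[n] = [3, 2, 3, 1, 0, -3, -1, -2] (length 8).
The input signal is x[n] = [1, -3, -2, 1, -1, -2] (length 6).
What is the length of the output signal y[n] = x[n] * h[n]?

For linear convolution, the output length is:
len(y) = len(x) + len(h) - 1 = 6 + 8 - 1 = 13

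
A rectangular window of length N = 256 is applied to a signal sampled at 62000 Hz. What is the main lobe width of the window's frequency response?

For a rectangular window of length N,
the main lobe width in frequency is 2*f_s/N.
= 2*62000/256 = 3875/8 Hz
This determines the minimum frequency separation for resolving two sinusoids.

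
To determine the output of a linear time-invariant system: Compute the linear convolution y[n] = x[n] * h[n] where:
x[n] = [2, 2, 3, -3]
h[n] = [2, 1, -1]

y[n] = sum_k x[k]*h[n-k]. Output length = len(x) + len(h) - 1 = 4 + 3 - 1 = 6.
y[0] = 2*2 = 4
y[1] = 2*2 + 2*1 = 6
y[2] = 3*2 + 2*1 + 2*-1 = 6
y[3] = -3*2 + 3*1 + 2*-1 = -5
y[4] = -3*1 + 3*-1 = -6
y[5] = -3*-1 = 3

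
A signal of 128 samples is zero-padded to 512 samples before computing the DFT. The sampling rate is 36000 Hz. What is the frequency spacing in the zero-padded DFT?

Original DFT: N = 128, resolution = f_s/N = 36000/128 = 1125/4 Hz
Zero-padded DFT: N = 512, resolution = f_s/N = 36000/512 = 1125/16 Hz
Zero-padding interpolates the spectrum (finer frequency grid)
but does NOT improve the true spectral resolution (ability to resolve close frequencies).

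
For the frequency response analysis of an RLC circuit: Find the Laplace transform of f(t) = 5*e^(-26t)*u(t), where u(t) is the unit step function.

Standard Laplace transform pair:
e^(-at)*u(t) <-> 1/(s+a)
With a = 26: L{5*e^(-26t)*u(t)} = 5/(s+26), ROC: Re(s) > -26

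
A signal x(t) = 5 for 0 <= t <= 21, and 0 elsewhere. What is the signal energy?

Energy = integral of |x(t)|^2 dt over the signal duration
= 5^2 * 21 = 25 * 21 = 525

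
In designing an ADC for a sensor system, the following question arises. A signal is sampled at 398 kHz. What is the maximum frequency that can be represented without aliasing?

The maximum frequency that can be represented without aliasing
is the Nyquist frequency: f_max = f_s / 2 = 398 kHz / 2 = 199 kHz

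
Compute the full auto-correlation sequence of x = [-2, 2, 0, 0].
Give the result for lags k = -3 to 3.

r_xx[k] = sum_m x[m]*x[m+k], indexed from 0, for k = -3 to 3:
  r_xx[-3] = x[3]*x[0] = 0
  r_xx[-2] = x[2]*x[0] + x[3]*x[1] = 0
  r_xx[-1] = x[1]*x[0] + x[2]*x[1] + x[3]*x[2] = -4
  r_xx[0] = x[0]*x[0] + x[1]*x[1] + x[2]*x[2] + x[3]*x[3] = 8
  r_xx[1] = x[0]*x[1] + x[1]*x[2] + x[2]*x[3] = -4
  r_xx[2] = x[0]*x[2] + x[1]*x[3] = 0
  r_xx[3] = x[0]*x[3] = 0
r_xx = [0, 0, -4, 8, -4, 0, 0]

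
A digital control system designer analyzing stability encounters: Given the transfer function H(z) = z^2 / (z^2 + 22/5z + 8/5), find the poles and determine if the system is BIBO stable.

Poles are roots of the denominator: z^2 + 22/5z + 8/5 = 0.
Quadratic formula: z = [-(22/5) +/- sqrt((22/5)^2 - 4*(8/5))] / 2
Discriminant = 484/25 - 32/5 = 324/25; sqrt = 18/5.
z = (-22/5 +/- 18/5) / 2 => z = -2/5 or z = -4.
|p1| = 4, |p2| = 2/5.
For BIBO stability, all poles must lie inside the unit circle (|p| < 1).
System is UNSTABLE since at least one |p| >= 1.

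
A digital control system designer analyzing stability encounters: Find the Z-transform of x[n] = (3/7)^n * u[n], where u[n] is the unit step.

The Z-transform of a^n * u[n] is z/(z-a) for |z| > |a|.
Here a = 3/7, so X(z) = z/(z - (3/7)) = 7z/(7z - 3)
ROC: |z| > 3/7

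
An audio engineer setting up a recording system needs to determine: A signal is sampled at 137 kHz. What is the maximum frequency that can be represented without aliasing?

The maximum frequency that can be represented without aliasing
is the Nyquist frequency: f_max = f_s / 2 = 137 kHz / 2 = 137/2 kHz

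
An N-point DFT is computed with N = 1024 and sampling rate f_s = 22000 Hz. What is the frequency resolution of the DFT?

DFT frequency resolution = f_s / N
= 22000 / 1024 = 1375/64 Hz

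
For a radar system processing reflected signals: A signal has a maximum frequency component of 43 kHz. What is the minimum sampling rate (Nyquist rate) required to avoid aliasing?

By the Nyquist-Shannon sampling theorem,
the minimum sampling rate (Nyquist rate) must be at least 2 * f_max.
Nyquist rate = 2 * 43 kHz = 86 kHz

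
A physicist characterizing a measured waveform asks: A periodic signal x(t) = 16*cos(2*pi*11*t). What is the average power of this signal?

Average power of A*cos(wt) is A^2/2.
P = 16^2 / 2 = 256/2 = 128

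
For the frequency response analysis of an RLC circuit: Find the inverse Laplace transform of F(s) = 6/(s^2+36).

Standard pair: w/(s^2+w^2) <-> sin(wt)*u(t)
Recognize w^2 = 36, so w = 6; numerator 6 = 1*6.
f(t) = sin(6t)*u(t)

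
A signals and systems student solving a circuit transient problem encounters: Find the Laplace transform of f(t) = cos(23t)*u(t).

Standard pair: cos(wt)*u(t) <-> s/(s^2+w^2)
With w = 23: L{cos(23t)*u(t)} = s/(s^2+529)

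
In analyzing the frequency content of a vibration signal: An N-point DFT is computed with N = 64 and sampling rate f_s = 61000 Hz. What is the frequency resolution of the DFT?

DFT frequency resolution = f_s / N
= 61000 / 64 = 7625/8 Hz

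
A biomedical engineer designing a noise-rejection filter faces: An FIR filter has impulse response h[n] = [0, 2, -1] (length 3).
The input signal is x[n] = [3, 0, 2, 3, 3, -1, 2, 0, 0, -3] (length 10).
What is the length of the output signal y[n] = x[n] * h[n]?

For linear convolution, the output length is:
len(y) = len(x) + len(h) - 1 = 10 + 3 - 1 = 12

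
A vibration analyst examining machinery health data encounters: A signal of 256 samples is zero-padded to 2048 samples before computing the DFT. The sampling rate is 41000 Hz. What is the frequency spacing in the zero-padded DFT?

Original DFT: N = 256, resolution = f_s/N = 41000/256 = 5125/32 Hz
Zero-padded DFT: N = 2048, resolution = f_s/N = 41000/2048 = 5125/256 Hz
Zero-padding interpolates the spectrum (finer frequency grid)
but does NOT improve the true spectral resolution (ability to resolve close frequencies).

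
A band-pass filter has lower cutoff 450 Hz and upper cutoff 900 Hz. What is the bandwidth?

Bandwidth = f_high - f_low
= 900 Hz - 450 Hz = 450 Hz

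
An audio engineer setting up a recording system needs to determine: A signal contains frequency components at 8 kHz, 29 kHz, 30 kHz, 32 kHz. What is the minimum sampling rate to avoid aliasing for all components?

The highest frequency component is f_max = 32 kHz.
Nyquist rate = 2 * f_max = 2 * 32 kHz = 64 kHz.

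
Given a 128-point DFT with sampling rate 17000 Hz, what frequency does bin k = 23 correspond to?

The frequency of DFT bin k is: f_k = k * f_s / N
f_23 = 23 * 17000 / 128 = 48875/16 Hz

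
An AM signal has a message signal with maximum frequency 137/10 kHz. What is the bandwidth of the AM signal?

In AM (double-sideband), the bandwidth is twice the message frequency.
BW = 2 * f_m = 2 * 137/10 kHz = 137/5 kHz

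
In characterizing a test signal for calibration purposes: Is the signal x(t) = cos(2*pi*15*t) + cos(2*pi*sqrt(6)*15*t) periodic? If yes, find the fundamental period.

f1 = 15 Hz, f2 = 15*sqrt(6) Hz
Ratio f2/f1 = sqrt(6), which is irrational.
Since the frequency ratio is irrational, no common period exists.
The signal is not periodic.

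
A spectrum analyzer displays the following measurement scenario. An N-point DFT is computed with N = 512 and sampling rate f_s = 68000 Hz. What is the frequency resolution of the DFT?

DFT frequency resolution = f_s / N
= 68000 / 512 = 2125/16 Hz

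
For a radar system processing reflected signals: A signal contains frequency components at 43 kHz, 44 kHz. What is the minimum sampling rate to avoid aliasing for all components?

The highest frequency component is f_max = 44 kHz.
Nyquist rate = 2 * f_max = 2 * 44 kHz = 88 kHz.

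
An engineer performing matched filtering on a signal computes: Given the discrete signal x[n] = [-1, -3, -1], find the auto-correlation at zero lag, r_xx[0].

The auto-correlation at zero lag r_xx[0] equals the signal energy.
r_xx[0] = sum of x[n]^2 = (-1)^2 + (-3)^2 + (-1)^2
= 1 + 9 + 1 = 11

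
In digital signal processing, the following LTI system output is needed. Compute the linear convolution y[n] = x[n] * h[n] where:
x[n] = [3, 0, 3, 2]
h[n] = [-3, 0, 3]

y[n] = sum_k x[k]*h[n-k]. Output length = len(x) + len(h) - 1 = 4 + 3 - 1 = 6.
y[0] = 3*-3 = -9
y[1] = 0*-3 + 3*0 = 0
y[2] = 3*-3 + 0*0 + 3*3 = 0
y[3] = 2*-3 + 3*0 + 0*3 = -6
y[4] = 2*0 + 3*3 = 9
y[5] = 2*3 = 6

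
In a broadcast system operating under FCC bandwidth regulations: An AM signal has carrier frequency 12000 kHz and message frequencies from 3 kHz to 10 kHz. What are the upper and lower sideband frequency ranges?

Upper sideband (USB) = fc + [fm_low, fm_high] = 12000 + [3, 10] = [12003, 12010] kHz
Lower sideband (LSB) = fc - [fm_high, fm_low] = 12000 - [10, 3] = [11990, 11997] kHz
Total occupied spectrum: 11990 kHz to 12010 kHz (plus carrier at 12000 kHz)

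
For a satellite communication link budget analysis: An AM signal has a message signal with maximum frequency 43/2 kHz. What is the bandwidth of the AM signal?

In AM (double-sideband), the bandwidth is twice the message frequency.
BW = 2 * f_m = 2 * 43/2 kHz = 43 kHz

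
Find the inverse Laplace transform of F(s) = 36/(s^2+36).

Standard pair: w/(s^2+w^2) <-> sin(wt)*u(t)
Recognize w^2 = 36, so w = 6; numerator 36 = 6*6.
f(t) = 6*sin(6t)*u(t)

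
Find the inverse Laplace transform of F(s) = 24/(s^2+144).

Standard pair: w/(s^2+w^2) <-> sin(wt)*u(t)
Recognize w^2 = 144, so w = 12; numerator 24 = 2*12.
f(t) = 2*sin(12t)*u(t)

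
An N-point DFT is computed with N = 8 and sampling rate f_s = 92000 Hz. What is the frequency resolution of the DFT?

DFT frequency resolution = f_s / N
= 92000 / 8 = 11500 Hz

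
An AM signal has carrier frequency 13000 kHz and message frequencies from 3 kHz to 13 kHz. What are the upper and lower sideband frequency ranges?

Upper sideband (USB) = fc + [fm_low, fm_high] = 13000 + [3, 13] = [13003, 13013] kHz
Lower sideband (LSB) = fc - [fm_high, fm_low] = 13000 - [13, 3] = [12987, 12997] kHz
Total occupied spectrum: 12987 kHz to 13013 kHz (plus carrier at 13000 kHz)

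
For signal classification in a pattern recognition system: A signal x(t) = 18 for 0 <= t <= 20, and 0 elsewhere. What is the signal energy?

Energy = integral of |x(t)|^2 dt over the signal duration
= 18^2 * 20 = 324 * 20 = 6480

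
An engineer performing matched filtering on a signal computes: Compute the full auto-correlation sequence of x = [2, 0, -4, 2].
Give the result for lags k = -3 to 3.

r_xx[k] = sum_m x[m]*x[m+k], indexed from 0, for k = -3 to 3:
  r_xx[-3] = x[3]*x[0] = 4
  r_xx[-2] = x[2]*x[0] + x[3]*x[1] = -8
  r_xx[-1] = x[1]*x[0] + x[2]*x[1] + x[3]*x[2] = -8
  r_xx[0] = x[0]*x[0] + x[1]*x[1] + x[2]*x[2] + x[3]*x[3] = 24
  r_xx[1] = x[0]*x[1] + x[1]*x[2] + x[2]*x[3] = -8
  r_xx[2] = x[0]*x[2] + x[1]*x[3] = -8
  r_xx[3] = x[0]*x[3] = 4
r_xx = [4, -8, -8, 24, -8, -8, 4]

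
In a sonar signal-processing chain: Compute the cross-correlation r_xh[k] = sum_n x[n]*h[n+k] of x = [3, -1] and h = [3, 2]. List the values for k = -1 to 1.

Both sequences indexed from 0 and zero outside their support.
Lags with overlap: k = -1 to 1.
  r_xh[-1] = x[1]*h[0] = -3
  r_xh[0] = x[0]*h[0] + x[1]*h[1] = 7
  r_xh[1] = x[0]*h[1] = 6
r_xh = [-3, 7, 6] (for k = -1, ..., 1)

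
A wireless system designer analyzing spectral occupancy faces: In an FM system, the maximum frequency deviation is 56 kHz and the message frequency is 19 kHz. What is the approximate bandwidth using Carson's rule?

Carson's rule: BW = 2*(delta_f + f_m)
= 2*(56 + 19) kHz = 150 kHz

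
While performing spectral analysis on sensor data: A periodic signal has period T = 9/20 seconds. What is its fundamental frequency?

The fundamental frequency is the reciprocal of the period.
f = 1/T = 1/(9/20) = 20/9 Hz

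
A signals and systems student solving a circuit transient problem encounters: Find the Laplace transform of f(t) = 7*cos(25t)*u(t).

Standard pair: cos(wt)*u(t) <-> s/(s^2+w^2)
With w = 25: L{7*cos(25t)*u(t)} = 7s/(s^2+625)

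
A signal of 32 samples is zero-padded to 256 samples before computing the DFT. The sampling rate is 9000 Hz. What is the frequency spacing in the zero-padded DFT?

Original DFT: N = 32, resolution = f_s/N = 9000/32 = 1125/4 Hz
Zero-padded DFT: N = 256, resolution = f_s/N = 9000/256 = 1125/32 Hz
Zero-padding interpolates the spectrum (finer frequency grid)
but does NOT improve the true spectral resolution (ability to resolve close frequencies).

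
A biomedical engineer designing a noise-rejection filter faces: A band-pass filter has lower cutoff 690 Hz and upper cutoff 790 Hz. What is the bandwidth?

Bandwidth = f_high - f_low
= 790 Hz - 690 Hz = 100 Hz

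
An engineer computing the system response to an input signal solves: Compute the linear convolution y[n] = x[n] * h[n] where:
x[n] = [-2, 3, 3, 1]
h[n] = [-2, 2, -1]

y[n] = sum_k x[k]*h[n-k]. Output length = len(x) + len(h) - 1 = 4 + 3 - 1 = 6.
y[0] = -2*-2 = 4
y[1] = 3*-2 + -2*2 = -10
y[2] = 3*-2 + 3*2 + -2*-1 = 2
y[3] = 1*-2 + 3*2 + 3*-1 = 1
y[4] = 1*2 + 3*-1 = -1
y[5] = 1*-1 = -1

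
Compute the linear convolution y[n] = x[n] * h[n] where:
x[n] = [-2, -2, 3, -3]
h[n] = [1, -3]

y[n] = sum_k x[k]*h[n-k]. Output length = len(x) + len(h) - 1 = 4 + 2 - 1 = 5.
y[0] = -2*1 = -2
y[1] = -2*1 + -2*-3 = 4
y[2] = 3*1 + -2*-3 = 9
y[3] = -3*1 + 3*-3 = -12
y[4] = -3*-3 = 9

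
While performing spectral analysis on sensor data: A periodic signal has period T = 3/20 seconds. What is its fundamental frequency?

The fundamental frequency is the reciprocal of the period.
f = 1/T = 1/(3/20) = 20/3 Hz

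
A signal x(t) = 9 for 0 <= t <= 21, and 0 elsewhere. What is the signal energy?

Energy = integral of |x(t)|^2 dt over the signal duration
= 9^2 * 21 = 81 * 21 = 1701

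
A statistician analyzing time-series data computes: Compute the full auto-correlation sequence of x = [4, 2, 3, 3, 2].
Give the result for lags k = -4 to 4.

r_xx[k] = sum_m x[m]*x[m+k], indexed from 0, for k = -4 to 4:
  r_xx[-4] = x[4]*x[0] = 8
  r_xx[-3] = x[3]*x[0] + x[4]*x[1] = 16
  r_xx[-2] = x[2]*x[0] + x[3]*x[1] + x[4]*x[2] = 24
  r_xx[-1] = x[1]*x[0] + x[2]*x[1] + x[3]*x[2] + x[4]*x[3] = 29
  r_xx[0] = x[0]*x[0] + x[1]*x[1] + x[2]*x[2] + x[3]*x[3] + x[4]*x[4] = 42
  r_xx[1] = x[0]*x[1] + x[1]*x[2] + x[2]*x[3] + x[3]*x[4] = 29
  r_xx[2] = x[0]*x[2] + x[1]*x[3] + x[2]*x[4] = 24
  r_xx[3] = x[0]*x[3] + x[1]*x[4] = 16
  r_xx[4] = x[0]*x[4] = 8
r_xx = [8, 16, 24, 29, 42, 29, 24, 16, 8]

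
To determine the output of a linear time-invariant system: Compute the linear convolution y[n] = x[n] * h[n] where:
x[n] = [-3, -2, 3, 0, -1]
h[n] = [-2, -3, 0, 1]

y[n] = sum_k x[k]*h[n-k]. Output length = len(x) + len(h) - 1 = 5 + 4 - 1 = 8.
y[0] = -3*-2 = 6
y[1] = -2*-2 + -3*-3 = 13
y[2] = 3*-2 + -2*-3 + -3*0 = 0
y[3] = 0*-2 + 3*-3 + -2*0 + -3*1 = -12
y[4] = -1*-2 + 0*-3 + 3*0 + -2*1 = 0
y[5] = -1*-3 + 0*0 + 3*1 = 6
y[6] = -1*0 + 0*1 = 0
y[7] = -1*1 = -1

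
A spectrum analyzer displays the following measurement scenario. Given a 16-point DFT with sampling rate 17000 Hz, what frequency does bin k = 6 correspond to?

The frequency of DFT bin k is: f_k = k * f_s / N
f_6 = 6 * 17000 / 16 = 6375 Hz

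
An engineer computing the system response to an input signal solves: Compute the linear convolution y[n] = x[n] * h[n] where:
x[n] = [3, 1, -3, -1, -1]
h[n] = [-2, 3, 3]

y[n] = sum_k x[k]*h[n-k]. Output length = len(x) + len(h) - 1 = 5 + 3 - 1 = 7.
y[0] = 3*-2 = -6
y[1] = 1*-2 + 3*3 = 7
y[2] = -3*-2 + 1*3 + 3*3 = 18
y[3] = -1*-2 + -3*3 + 1*3 = -4
y[4] = -1*-2 + -1*3 + -3*3 = -10
y[5] = -1*3 + -1*3 = -6
y[6] = -1*3 = -3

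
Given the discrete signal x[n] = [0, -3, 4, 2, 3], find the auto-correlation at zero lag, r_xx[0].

The auto-correlation at zero lag r_xx[0] equals the signal energy.
r_xx[0] = sum of x[n]^2 = 0^2 + (-3)^2 + 4^2 + 2^2 + 3^2
= 0 + 9 + 16 + 4 + 9 = 38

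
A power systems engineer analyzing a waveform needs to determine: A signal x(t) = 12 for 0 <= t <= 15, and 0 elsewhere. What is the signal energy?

Energy = integral of |x(t)|^2 dt over the signal duration
= 12^2 * 15 = 144 * 15 = 2160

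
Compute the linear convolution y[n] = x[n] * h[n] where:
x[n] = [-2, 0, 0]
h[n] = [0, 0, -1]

y[n] = sum_k x[k]*h[n-k]. Output length = len(x) + len(h) - 1 = 3 + 3 - 1 = 5.
y[0] = -2*0 = 0
y[1] = 0*0 + -2*0 = 0
y[2] = 0*0 + 0*0 + -2*-1 = 2
y[3] = 0*0 + 0*-1 = 0
y[4] = 0*-1 = 0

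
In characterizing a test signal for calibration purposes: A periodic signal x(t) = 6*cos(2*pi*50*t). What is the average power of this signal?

Average power of A*cos(wt) is A^2/2.
P = 6^2 / 2 = 36/2 = 18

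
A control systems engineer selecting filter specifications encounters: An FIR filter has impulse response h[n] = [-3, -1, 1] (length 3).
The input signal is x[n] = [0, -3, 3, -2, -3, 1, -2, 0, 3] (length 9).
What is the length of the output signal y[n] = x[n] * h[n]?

For linear convolution, the output length is:
len(y) = len(x) + len(h) - 1 = 9 + 3 - 1 = 11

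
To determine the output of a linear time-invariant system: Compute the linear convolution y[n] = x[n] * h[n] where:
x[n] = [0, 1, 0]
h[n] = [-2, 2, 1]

y[n] = sum_k x[k]*h[n-k]. Output length = len(x) + len(h) - 1 = 3 + 3 - 1 = 5.
y[0] = 0*-2 = 0
y[1] = 1*-2 + 0*2 = -2
y[2] = 0*-2 + 1*2 + 0*1 = 2
y[3] = 0*2 + 1*1 = 1
y[4] = 0*1 = 0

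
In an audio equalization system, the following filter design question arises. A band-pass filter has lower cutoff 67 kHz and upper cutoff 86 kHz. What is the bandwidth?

Bandwidth = f_high - f_low
= 86 kHz - 67 kHz = 19 kHz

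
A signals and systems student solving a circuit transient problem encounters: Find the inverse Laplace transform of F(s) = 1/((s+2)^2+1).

Standard pair: w/((s+a)^2+w^2) <-> e^(-at)*sin(wt)*u(t)
With a=2, w=1: f(t) = e^(-2t)*sin(t)*u(t)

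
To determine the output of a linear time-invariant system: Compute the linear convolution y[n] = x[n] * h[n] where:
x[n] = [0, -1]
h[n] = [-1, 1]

y[n] = sum_k x[k]*h[n-k]. Output length = len(x) + len(h) - 1 = 2 + 2 - 1 = 3.
y[0] = 0*-1 = 0
y[1] = -1*-1 + 0*1 = 1
y[2] = -1*1 = -1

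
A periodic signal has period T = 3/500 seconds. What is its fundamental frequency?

The fundamental frequency is the reciprocal of the period.
f = 1/T = 1/(3/500) = 500/3 Hz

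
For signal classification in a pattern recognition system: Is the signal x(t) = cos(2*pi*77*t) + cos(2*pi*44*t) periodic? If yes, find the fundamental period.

f1 = 77 Hz, f2 = 44 Hz
Period T1 = 1/77, T2 = 1/44
Ratio T1/T2 = 44/77, which is rational.
The signal is periodic with fundamental period T = 1/GCD(77,44) = 1/11 s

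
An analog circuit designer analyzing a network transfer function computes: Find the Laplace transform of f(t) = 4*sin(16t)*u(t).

Standard pair: sin(wt)*u(t) <-> w/(s^2+w^2)
With w = 16: L{4*sin(16t)*u(t)} = 64/(s^2+256)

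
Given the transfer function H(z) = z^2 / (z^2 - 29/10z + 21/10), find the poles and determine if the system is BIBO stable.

Poles are roots of the denominator: z^2 - 29/10z + 21/10 = 0.
Quadratic formula: z = [-(-29/10) +/- sqrt((-29/10)^2 - 4*(21/10))] / 2
Discriminant = 841/100 - 42/5 = 1/100; sqrt = 1/10.
z = (29/10 +/- 1/10) / 2 => z = 3/2 or z = 7/5.
|p1| = 3/2, |p2| = 7/5.
For BIBO stability, all poles must lie inside the unit circle (|p| < 1).
System is UNSTABLE since at least one |p| >= 1.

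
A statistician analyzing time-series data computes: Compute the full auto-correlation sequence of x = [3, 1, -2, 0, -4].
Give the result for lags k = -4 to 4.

r_xx[k] = sum_m x[m]*x[m+k], indexed from 0, for k = -4 to 4:
  r_xx[-4] = x[4]*x[0] = -12
  r_xx[-3] = x[3]*x[0] + x[4]*x[1] = -4
  r_xx[-2] = x[2]*x[0] + x[3]*x[1] + x[4]*x[2] = 2
  r_xx[-1] = x[1]*x[0] + x[2]*x[1] + x[3]*x[2] + x[4]*x[3] = 1
  r_xx[0] = x[0]*x[0] + x[1]*x[1] + x[2]*x[2] + x[3]*x[3] + x[4]*x[4] = 30
  r_xx[1] = x[0]*x[1] + x[1]*x[2] + x[2]*x[3] + x[3]*x[4] = 1
  r_xx[2] = x[0]*x[2] + x[1]*x[3] + x[2]*x[4] = 2
  r_xx[3] = x[0]*x[3] + x[1]*x[4] = -4
  r_xx[4] = x[0]*x[4] = -12
r_xx = [-12, -4, 2, 1, 30, 1, 2, -4, -12]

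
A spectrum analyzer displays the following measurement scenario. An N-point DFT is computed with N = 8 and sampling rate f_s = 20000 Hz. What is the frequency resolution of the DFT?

DFT frequency resolution = f_s / N
= 20000 / 8 = 2500 Hz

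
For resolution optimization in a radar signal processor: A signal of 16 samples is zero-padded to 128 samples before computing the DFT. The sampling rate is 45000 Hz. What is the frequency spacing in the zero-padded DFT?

Original DFT: N = 16, resolution = f_s/N = 45000/16 = 5625/2 Hz
Zero-padded DFT: N = 128, resolution = f_s/N = 45000/128 = 5625/16 Hz
Zero-padding interpolates the spectrum (finer frequency grid)
but does NOT improve the true spectral resolution (ability to resolve close frequencies).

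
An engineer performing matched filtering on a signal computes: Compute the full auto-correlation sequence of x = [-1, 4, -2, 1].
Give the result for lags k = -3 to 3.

r_xx[k] = sum_m x[m]*x[m+k], indexed from 0, for k = -3 to 3:
  r_xx[-3] = x[3]*x[0] = -1
  r_xx[-2] = x[2]*x[0] + x[3]*x[1] = 6
  r_xx[-1] = x[1]*x[0] + x[2]*x[1] + x[3]*x[2] = -14
  r_xx[0] = x[0]*x[0] + x[1]*x[1] + x[2]*x[2] + x[3]*x[3] = 22
  r_xx[1] = x[0]*x[1] + x[1]*x[2] + x[2]*x[3] = -14
  r_xx[2] = x[0]*x[2] + x[1]*x[3] = 6
  r_xx[3] = x[0]*x[3] = -1
r_xx = [-1, 6, -14, 22, -14, 6, -1]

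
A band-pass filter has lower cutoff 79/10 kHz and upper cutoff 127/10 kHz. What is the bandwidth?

Bandwidth = f_high - f_low
= 127/10 kHz - 79/10 kHz = 24/5 kHz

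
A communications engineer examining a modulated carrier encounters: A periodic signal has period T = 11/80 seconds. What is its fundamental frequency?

The fundamental frequency is the reciprocal of the period.
f = 1/T = 1/(11/80) = 80/11 Hz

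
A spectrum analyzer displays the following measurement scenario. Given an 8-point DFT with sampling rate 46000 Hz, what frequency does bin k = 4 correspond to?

The frequency of DFT bin k is: f_k = k * f_s / N
f_4 = 4 * 46000 / 8 = 23000 Hz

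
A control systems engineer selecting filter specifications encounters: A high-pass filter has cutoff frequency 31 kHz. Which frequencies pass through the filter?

A high-pass filter passes all frequencies above the cutoff frequency 31 kHz and attenuates lower frequencies.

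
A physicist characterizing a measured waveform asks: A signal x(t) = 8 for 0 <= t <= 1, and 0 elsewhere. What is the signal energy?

Energy = integral of |x(t)|^2 dt over the signal duration
= 8^2 * 1 = 64 * 1 = 64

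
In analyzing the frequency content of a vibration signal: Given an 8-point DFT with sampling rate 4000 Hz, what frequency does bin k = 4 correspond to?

The frequency of DFT bin k is: f_k = k * f_s / N
f_4 = 4 * 4000 / 8 = 2000 Hz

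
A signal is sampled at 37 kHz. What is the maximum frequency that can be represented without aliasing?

The maximum frequency that can be represented without aliasing
is the Nyquist frequency: f_max = f_s / 2 = 37 kHz / 2 = 37/2 kHz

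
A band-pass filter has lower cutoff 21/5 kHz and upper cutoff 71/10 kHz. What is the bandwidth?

Bandwidth = f_high - f_low
= 71/10 kHz - 21/5 kHz = 29/10 kHz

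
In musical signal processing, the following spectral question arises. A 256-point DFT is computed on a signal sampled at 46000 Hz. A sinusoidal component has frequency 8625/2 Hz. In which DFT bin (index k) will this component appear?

DFT frequency resolution = f_s/N = 46000/256 = 2875/16 Hz
Bin index k = f_signal / resolution = 8625/2 / 2875/16 = 24
The signal frequency 8625/2 Hz falls in DFT bin k = 24.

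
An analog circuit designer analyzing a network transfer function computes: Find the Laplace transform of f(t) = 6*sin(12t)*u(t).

Standard pair: sin(wt)*u(t) <-> w/(s^2+w^2)
With w = 12: L{6*sin(12t)*u(t)} = 72/(s^2+144)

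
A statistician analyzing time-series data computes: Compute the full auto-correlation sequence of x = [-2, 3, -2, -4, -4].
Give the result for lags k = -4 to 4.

r_xx[k] = sum_m x[m]*x[m+k], indexed from 0, for k = -4 to 4:
  r_xx[-4] = x[4]*x[0] = 8
  r_xx[-3] = x[3]*x[0] + x[4]*x[1] = -4
  r_xx[-2] = x[2]*x[0] + x[3]*x[1] + x[4]*x[2] = 0
  r_xx[-1] = x[1]*x[0] + x[2]*x[1] + x[3]*x[2] + x[4]*x[3] = 12
  r_xx[0] = x[0]*x[0] + x[1]*x[1] + x[2]*x[2] + x[3]*x[3] + x[4]*x[4] = 49
  r_xx[1] = x[0]*x[1] + x[1]*x[2] + x[2]*x[3] + x[3]*x[4] = 12
  r_xx[2] = x[0]*x[2] + x[1]*x[3] + x[2]*x[4] = 0
  r_xx[3] = x[0]*x[3] + x[1]*x[4] = -4
  r_xx[4] = x[0]*x[4] = 8
r_xx = [8, -4, 0, 12, 49, 12, 0, -4, 8]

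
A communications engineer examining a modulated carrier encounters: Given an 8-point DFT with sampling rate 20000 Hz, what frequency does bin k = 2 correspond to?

The frequency of DFT bin k is: f_k = k * f_s / N
f_2 = 2 * 20000 / 8 = 5000 Hz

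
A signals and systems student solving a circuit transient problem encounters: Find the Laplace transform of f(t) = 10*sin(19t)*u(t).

Standard pair: sin(wt)*u(t) <-> w/(s^2+w^2)
With w = 19: L{10*sin(19t)*u(t)} = 190/(s^2+361)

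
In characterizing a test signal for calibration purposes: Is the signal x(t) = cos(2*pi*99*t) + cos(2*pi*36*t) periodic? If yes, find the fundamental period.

f1 = 99 Hz, f2 = 36 Hz
Period T1 = 1/99, T2 = 1/36
Ratio T1/T2 = 36/99, which is rational.
The signal is periodic with fundamental period T = 1/GCD(99,36) = 1/9 s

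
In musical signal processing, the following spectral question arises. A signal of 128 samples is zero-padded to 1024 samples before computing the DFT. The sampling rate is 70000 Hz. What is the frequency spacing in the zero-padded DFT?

Original DFT: N = 128, resolution = f_s/N = 70000/128 = 4375/8 Hz
Zero-padded DFT: N = 1024, resolution = f_s/N = 70000/1024 = 4375/64 Hz
Zero-padding interpolates the spectrum (finer frequency grid)
but does NOT improve the true spectral resolution (ability to resolve close frequencies).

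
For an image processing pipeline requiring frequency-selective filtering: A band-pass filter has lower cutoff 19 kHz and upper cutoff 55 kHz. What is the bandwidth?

Bandwidth = f_high - f_low
= 55 kHz - 19 kHz = 36 kHz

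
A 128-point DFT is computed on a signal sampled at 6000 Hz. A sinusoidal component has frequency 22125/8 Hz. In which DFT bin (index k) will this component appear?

DFT frequency resolution = f_s/N = 6000/128 = 375/8 Hz
Bin index k = f_signal / resolution = 22125/8 / 375/8 = 59
The signal frequency 22125/8 Hz falls in DFT bin k = 59.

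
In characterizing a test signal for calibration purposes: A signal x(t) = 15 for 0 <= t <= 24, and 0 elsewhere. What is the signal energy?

Energy = integral of |x(t)|^2 dt over the signal duration
= 15^2 * 24 = 225 * 24 = 5400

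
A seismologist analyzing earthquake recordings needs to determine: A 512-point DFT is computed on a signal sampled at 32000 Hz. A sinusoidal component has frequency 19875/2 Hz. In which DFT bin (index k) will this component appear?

DFT frequency resolution = f_s/N = 32000/512 = 125/2 Hz
Bin index k = f_signal / resolution = 19875/2 / 125/2 = 159
The signal frequency 19875/2 Hz falls in DFT bin k = 159.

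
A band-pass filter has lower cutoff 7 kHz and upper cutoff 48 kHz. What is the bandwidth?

Bandwidth = f_high - f_low
= 48 kHz - 7 kHz = 41 kHz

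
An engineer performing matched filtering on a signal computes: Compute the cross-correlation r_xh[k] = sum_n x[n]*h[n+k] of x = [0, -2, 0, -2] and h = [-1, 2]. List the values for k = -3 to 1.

Both sequences indexed from 0 and zero outside their support.
Lags with overlap: k = -3 to 1.
  r_xh[-3] = x[3]*h[0] = 2
  r_xh[-2] = x[2]*h[0] + x[3]*h[1] = -4
  r_xh[-1] = x[1]*h[0] + x[2]*h[1] = 2
  r_xh[0] = x[0]*h[0] + x[1]*h[1] = -4
  r_xh[1] = x[0]*h[1] = 0
r_xh = [2, -4, 2, -4, 0] (for k = -3, ..., 1)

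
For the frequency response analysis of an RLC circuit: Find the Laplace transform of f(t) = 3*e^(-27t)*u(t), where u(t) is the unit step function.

Standard Laplace transform pair:
e^(-at)*u(t) <-> 1/(s+a)
With a = 27: L{3*e^(-27t)*u(t)} = 3/(s+27), ROC: Re(s) > -27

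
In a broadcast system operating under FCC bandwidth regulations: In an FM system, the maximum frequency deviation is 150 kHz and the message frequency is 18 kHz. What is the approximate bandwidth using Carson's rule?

Carson's rule: BW = 2*(delta_f + f_m)
= 2*(150 + 18) kHz = 336 kHz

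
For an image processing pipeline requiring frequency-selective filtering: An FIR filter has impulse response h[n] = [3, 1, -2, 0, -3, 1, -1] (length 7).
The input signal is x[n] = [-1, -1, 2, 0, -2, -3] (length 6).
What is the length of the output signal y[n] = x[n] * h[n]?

For linear convolution, the output length is:
len(y) = len(x) + len(h) - 1 = 6 + 7 - 1 = 12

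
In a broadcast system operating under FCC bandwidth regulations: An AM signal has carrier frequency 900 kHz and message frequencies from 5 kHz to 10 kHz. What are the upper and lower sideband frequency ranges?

Upper sideband (USB) = fc + [fm_low, fm_high] = 900 + [5, 10] = [905, 910] kHz
Lower sideband (LSB) = fc - [fm_high, fm_low] = 900 - [10, 5] = [890, 895] kHz
Total occupied spectrum: 890 kHz to 910 kHz (plus carrier at 900 kHz)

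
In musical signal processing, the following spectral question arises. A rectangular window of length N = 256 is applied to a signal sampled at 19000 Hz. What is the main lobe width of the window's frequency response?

For a rectangular window of length N,
the main lobe width in frequency is 2*f_s/N.
= 2*19000/256 = 2375/16 Hz
This determines the minimum frequency separation for resolving two sinusoids.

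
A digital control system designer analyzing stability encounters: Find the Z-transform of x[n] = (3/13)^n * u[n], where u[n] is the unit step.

The Z-transform of a^n * u[n] is z/(z-a) for |z| > |a|.
Here a = 3/13, so X(z) = z/(z - (3/13)) = 13z/(13z - 3)
ROC: |z| > 3/13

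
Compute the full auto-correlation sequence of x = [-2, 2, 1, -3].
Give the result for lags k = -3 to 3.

r_xx[k] = sum_m x[m]*x[m+k], indexed from 0, for k = -3 to 3:
  r_xx[-3] = x[3]*x[0] = 6
  r_xx[-2] = x[2]*x[0] + x[3]*x[1] = -8
  r_xx[-1] = x[1]*x[0] + x[2]*x[1] + x[3]*x[2] = -5
  r_xx[0] = x[0]*x[0] + x[1]*x[1] + x[2]*x[2] + x[3]*x[3] = 18
  r_xx[1] = x[0]*x[1] + x[1]*x[2] + x[2]*x[3] = -5
  r_xx[2] = x[0]*x[2] + x[1]*x[3] = -8
  r_xx[3] = x[0]*x[3] = 6
r_xx = [6, -8, -5, 18, -5, -8, 6]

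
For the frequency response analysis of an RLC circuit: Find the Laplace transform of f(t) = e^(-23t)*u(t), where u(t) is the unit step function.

Standard Laplace transform pair:
e^(-at)*u(t) <-> 1/(s+a)
With a = 23: L{e^(-23t)*u(t)} = 1/(s+23), ROC: Re(s) > -23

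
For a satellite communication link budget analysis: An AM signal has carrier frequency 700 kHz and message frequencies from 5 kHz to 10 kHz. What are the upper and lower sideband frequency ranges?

Upper sideband (USB) = fc + [fm_low, fm_high] = 700 + [5, 10] = [705, 710] kHz
Lower sideband (LSB) = fc - [fm_high, fm_low] = 700 - [10, 5] = [690, 695] kHz
Total occupied spectrum: 690 kHz to 710 kHz (plus carrier at 700 kHz)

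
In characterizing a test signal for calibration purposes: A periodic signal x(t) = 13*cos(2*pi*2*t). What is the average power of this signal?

Average power of A*cos(wt) is A^2/2.
P = 13^2 / 2 = 169/2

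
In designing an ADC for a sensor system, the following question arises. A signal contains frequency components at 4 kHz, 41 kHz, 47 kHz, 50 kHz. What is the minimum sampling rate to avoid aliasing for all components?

The highest frequency component is f_max = 50 kHz.
Nyquist rate = 2 * f_max = 2 * 50 kHz = 100 kHz.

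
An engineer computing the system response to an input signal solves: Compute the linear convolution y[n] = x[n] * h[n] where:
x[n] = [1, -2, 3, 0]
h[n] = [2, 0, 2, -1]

y[n] = sum_k x[k]*h[n-k]. Output length = len(x) + len(h) - 1 = 4 + 4 - 1 = 7.
y[0] = 1*2 = 2
y[1] = -2*2 + 1*0 = -4
y[2] = 3*2 + -2*0 + 1*2 = 8
y[3] = 0*2 + 3*0 + -2*2 + 1*-1 = -5
y[4] = 0*0 + 3*2 + -2*-1 = 8
y[5] = 0*2 + 3*-1 = -3
y[6] = 0*-1 = 0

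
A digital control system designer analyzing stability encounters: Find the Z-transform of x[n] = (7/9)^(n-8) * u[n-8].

Time-shifting property: if X(z) = Z{x[n]}, then Z{x[n-d]} = z^(-d) * X(z)
X(z) = z/(z - 7/9) for x[n] = (7/9)^n * u[n]
Z{x[n-8]} = z^(-8) * z/(z - 7/9) = z^(-7)/(z - 7/9)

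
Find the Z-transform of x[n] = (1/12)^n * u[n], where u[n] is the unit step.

The Z-transform of a^n * u[n] is z/(z-a) for |z| > |a|.
Here a = 1/12, so X(z) = z/(z - (1/12)) = 12z/(12z - 1)
ROC: |z| > 1/12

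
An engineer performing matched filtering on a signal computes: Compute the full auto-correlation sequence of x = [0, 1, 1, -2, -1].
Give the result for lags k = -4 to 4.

r_xx[k] = sum_m x[m]*x[m+k], indexed from 0, for k = -4 to 4:
  r_xx[-4] = x[4]*x[0] = 0
  r_xx[-3] = x[3]*x[0] + x[4]*x[1] = -1
  r_xx[-2] = x[2]*x[0] + x[3]*x[1] + x[4]*x[2] = -3
  r_xx[-1] = x[1]*x[0] + x[2]*x[1] + x[3]*x[2] + x[4]*x[3] = 1
  r_xx[0] = x[0]*x[0] + x[1]*x[1] + x[2]*x[2] + x[3]*x[3] + x[4]*x[4] = 7
  r_xx[1] = x[0]*x[1] + x[1]*x[2] + x[2]*x[3] + x[3]*x[4] = 1
  r_xx[2] = x[0]*x[2] + x[1]*x[3] + x[2]*x[4] = -3
  r_xx[3] = x[0]*x[3] + x[1]*x[4] = -1
  r_xx[4] = x[0]*x[4] = 0
r_xx = [0, -1, -3, 1, 7, 1, -3, -1, 0]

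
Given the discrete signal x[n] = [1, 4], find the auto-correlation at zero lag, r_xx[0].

The auto-correlation at zero lag r_xx[0] equals the signal energy.
r_xx[0] = sum of x[n]^2 = 1^2 + 4^2
= 1 + 16 = 17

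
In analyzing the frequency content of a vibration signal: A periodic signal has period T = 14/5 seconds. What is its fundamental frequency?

The fundamental frequency is the reciprocal of the period.
f = 1/T = 1/(14/5) = 5/14 Hz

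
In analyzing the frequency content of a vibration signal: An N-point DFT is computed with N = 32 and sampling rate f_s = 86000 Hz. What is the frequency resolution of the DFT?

DFT frequency resolution = f_s / N
= 86000 / 32 = 5375/2 Hz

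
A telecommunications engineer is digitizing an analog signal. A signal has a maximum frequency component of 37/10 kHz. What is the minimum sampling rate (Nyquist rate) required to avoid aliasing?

By the Nyquist-Shannon sampling theorem,
the minimum sampling rate (Nyquist rate) must be at least 2 * f_max.
Nyquist rate = 2 * 37/10 kHz = 37/5 kHz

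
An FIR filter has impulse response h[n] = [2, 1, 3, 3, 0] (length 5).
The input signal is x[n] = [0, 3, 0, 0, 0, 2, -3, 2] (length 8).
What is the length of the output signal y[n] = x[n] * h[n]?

For linear convolution, the output length is:
len(y) = len(x) + len(h) - 1 = 8 + 5 - 1 = 12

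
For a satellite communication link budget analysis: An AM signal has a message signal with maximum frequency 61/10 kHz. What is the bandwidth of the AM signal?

In AM (double-sideband), the bandwidth is twice the message frequency.
BW = 2 * f_m = 2 * 61/10 kHz = 61/5 kHz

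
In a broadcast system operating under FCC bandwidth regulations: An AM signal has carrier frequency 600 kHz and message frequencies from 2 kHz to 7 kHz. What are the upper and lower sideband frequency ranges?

Upper sideband (USB) = fc + [fm_low, fm_high] = 600 + [2, 7] = [602, 607] kHz
Lower sideband (LSB) = fc - [fm_high, fm_low] = 600 - [7, 2] = [593, 598] kHz
Total occupied spectrum: 593 kHz to 607 kHz (plus carrier at 600 kHz)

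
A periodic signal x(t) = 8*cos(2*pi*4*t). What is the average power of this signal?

Average power of A*cos(wt) is A^2/2.
P = 8^2 / 2 = 64/2 = 32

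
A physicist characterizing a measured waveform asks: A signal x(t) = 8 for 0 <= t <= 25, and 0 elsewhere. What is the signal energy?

Energy = integral of |x(t)|^2 dt over the signal duration
= 8^2 * 25 = 64 * 25 = 1600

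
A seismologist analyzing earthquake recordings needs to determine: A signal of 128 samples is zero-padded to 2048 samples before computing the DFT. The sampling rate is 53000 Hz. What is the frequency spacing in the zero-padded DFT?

Original DFT: N = 128, resolution = f_s/N = 53000/128 = 6625/16 Hz
Zero-padded DFT: N = 2048, resolution = f_s/N = 53000/2048 = 6625/256 Hz
Zero-padding interpolates the spectrum (finer frequency grid)
but does NOT improve the true spectral resolution (ability to resolve close frequencies).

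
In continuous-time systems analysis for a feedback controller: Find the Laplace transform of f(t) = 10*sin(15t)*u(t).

Standard pair: sin(wt)*u(t) <-> w/(s^2+w^2)
With w = 15: L{10*sin(15t)*u(t)} = 150/(s^2+225)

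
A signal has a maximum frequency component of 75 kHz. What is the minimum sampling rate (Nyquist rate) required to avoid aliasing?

By the Nyquist-Shannon sampling theorem,
the minimum sampling rate (Nyquist rate) must be at least 2 * f_max.
Nyquist rate = 2 * 75 kHz = 150 kHz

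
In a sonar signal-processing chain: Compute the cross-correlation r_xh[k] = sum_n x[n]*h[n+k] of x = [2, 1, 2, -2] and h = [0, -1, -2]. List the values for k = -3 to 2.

Both sequences indexed from 0 and zero outside their support.
Lags with overlap: k = -3 to 2.
  r_xh[-3] = x[3]*h[0] = 0
  r_xh[-2] = x[2]*h[0] + x[3]*h[1] = 2
  r_xh[-1] = x[1]*h[0] + x[2]*h[1] + x[3]*h[2] = 2
  r_xh[0] = x[0]*h[0] + x[1]*h[1] + x[2]*h[2] = -5
  r_xh[1] = x[0]*h[1] + x[1]*h[2] = -4
  r_xh[2] = x[0]*h[2] = -4
r_xh = [0, 2, 2, -5, -4, -4] (for k = -3, ..., 2)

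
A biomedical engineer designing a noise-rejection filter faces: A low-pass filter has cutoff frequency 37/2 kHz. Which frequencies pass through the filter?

A low-pass filter passes all frequencies below the cutoff frequency 37/2 kHz and attenuates higher frequencies.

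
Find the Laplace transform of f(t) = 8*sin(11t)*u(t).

Standard pair: sin(wt)*u(t) <-> w/(s^2+w^2)
With w = 11: L{8*sin(11t)*u(t)} = 88/(s^2+121)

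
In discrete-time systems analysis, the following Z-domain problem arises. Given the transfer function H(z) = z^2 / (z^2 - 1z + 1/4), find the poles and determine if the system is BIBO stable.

Poles are roots of the denominator: z^2 - 1z + 1/4 = 0.
Quadratic formula: z = [-(-1) +/- sqrt((-1)^2 - 4*(1/4))] / 2
Discriminant = 1 - 1 = 0; sqrt = 0.
z = (1 +/- 0) / 2 = 1/2 (repeated root).
|p1| = 1/2, |p2| = 1/2.
For BIBO stability, all poles must lie inside the unit circle (|p| < 1).
System is STABLE since both |p| < 1.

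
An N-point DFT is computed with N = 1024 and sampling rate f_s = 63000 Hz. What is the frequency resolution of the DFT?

DFT frequency resolution = f_s / N
= 63000 / 1024 = 7875/128 Hz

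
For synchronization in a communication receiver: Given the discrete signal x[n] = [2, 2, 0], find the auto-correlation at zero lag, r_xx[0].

The auto-correlation at zero lag r_xx[0] equals the signal energy.
r_xx[0] = sum of x[n]^2 = 2^2 + 2^2 + 0^2
= 4 + 4 + 0 = 8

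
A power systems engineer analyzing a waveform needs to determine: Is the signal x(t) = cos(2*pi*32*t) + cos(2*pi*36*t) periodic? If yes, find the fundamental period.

f1 = 32 Hz, f2 = 36 Hz
Period T1 = 1/32, T2 = 1/36
Ratio T1/T2 = 36/32, which is rational.
The signal is periodic with fundamental period T = 1/GCD(32,36) = 1/4 s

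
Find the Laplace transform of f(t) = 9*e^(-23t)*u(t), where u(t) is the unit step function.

Standard Laplace transform pair:
e^(-at)*u(t) <-> 1/(s+a)
With a = 23: L{9*e^(-23t)*u(t)} = 9/(s+23), ROC: Re(s) > -23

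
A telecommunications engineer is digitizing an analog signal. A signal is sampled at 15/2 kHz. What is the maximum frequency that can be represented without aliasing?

The maximum frequency that can be represented without aliasing
is the Nyquist frequency: f_max = f_s / 2 = 15/2 kHz / 2 = 15/4 kHz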